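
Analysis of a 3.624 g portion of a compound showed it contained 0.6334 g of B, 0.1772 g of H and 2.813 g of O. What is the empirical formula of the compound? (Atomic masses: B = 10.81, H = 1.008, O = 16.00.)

BH3O3

Moles — B: 0.6334 / 10.81 = 0.05859 mol; H: 0.1772 / 1.008 = 0.1758 mol; O: 2.813 / 16.00 = 0.1758 mol
Divide by the smallest (0.05859 mol B): B 1.000, H 3.000, O 3.001
Ratio ≈ 1:3:3, so the empirical formula is BH3O3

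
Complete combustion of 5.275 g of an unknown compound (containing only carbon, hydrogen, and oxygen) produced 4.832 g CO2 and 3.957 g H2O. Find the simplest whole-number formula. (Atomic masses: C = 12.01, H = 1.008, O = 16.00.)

CH4O2

mol C = 4.832 / 44.01 = 0.1098; mass C = 0.1098 × 12.01 = 1.319 g
mol H = 2 × (3.957 / 18.02) = 0.4392; mass H = 0.4392 × 1.008 = 0.4427 g
mass O = 5.275 − (1.761) = 3.514 g → mol O = 0.2196
Ratios (÷ 0.1098): C 1.000, H 4.000, O 2.000
Ratio ≈ 1:4:2, so the empirical formula is CH4O2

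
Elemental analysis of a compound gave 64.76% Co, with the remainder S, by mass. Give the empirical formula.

CoS

Assume 100 g: 64.76 g Co, 35.24 g S.
Moles — Co: 64.76 / 58.93 = 1.099 mol; S: 35.24 / 32.07 = 1.099 mol
Smallest is S at 1.099 mol; normalising gives Co 1.000, S 1.000
Ratio ≈ 1:1, so the empirical formula is CoS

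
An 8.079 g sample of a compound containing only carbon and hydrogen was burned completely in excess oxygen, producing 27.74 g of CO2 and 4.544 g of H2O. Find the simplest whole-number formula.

mol C = 27.74 / 44.01 = 0.6303; mass C = 0.6303 × 12.01 = 7.570 g
mol H = 2 × (4.544 / 18.02) = 0.5043; mass H = 0.5043 × 1.008 = 0.5084 g
Smallest is H at 0.5043 mol; normalising gives C 1.250, H 1.000
Multiply by 4: C 5.00, H 4.00 → C5H4

C5H4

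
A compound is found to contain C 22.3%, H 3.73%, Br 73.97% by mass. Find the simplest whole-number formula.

C2H4Br

Assume 100 g: 22.3 g C, 3.73 g H, 73.97 g Br.
n(C) = 22.3/12.01 = 1.857, n(H) = 3.73/1.008 = 3.7, n(Br) = 73.97/79.90 = 0.9258
Ratios (÷ 0.9258): C 2.006, H 3.997, Br 1.000
→ C2H4Br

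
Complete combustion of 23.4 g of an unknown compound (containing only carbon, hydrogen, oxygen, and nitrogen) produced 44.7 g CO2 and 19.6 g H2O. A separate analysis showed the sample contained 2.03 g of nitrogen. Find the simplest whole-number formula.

mol C = 44.7 / 44.01 = 1.016; mass C = 1.016 × 12.01 = 12.20 g
mol H = 2 × (19.6 / 18.02) = 2.175; mass H = 2.175 × 1.008 = 2.193 g
mol N = 2.03 / 14.01 = 0.1449
mass O = 23.4 − (16.42) = 6.979 g → mol O = 0.4362
Ratios (÷ 0.1449): C 7.010, H 15.013, N 1.000, O 3.010
Ratio ≈ 7:15:1:3, so the empirical formula is C7H15NO3

C7H15NO3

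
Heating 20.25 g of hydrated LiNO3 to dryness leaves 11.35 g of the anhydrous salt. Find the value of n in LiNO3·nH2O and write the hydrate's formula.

LiNO3·3H2O

Mass of water lost = 20.25 − 11.35 = 8.9 g → 8.9 / 18.02 = 0.4939 mol H2O
Molar mass of LiNO3 = 68.95 g/mol → mol LiNO3 = 11.35 / 68.95 = 0.1646
n = 0.4939 / 0.1646 = 3.00 ≈ 3 → LiNO3·3H2O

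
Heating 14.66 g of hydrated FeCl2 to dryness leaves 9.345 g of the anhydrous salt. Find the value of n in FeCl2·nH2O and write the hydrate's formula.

FeCl2·4H2O

Mass of water lost = 14.66 − 9.345 = 5.315 g → 5.315 / 18.02 = 0.295 mol H2O
Molar mass of FeCl2 = 126.75 g/mol → mol FeCl2 = 9.345 / 126.75 = 0.07373
n = 0.295 / 0.07373 = 4.00 ≈ 4 → FeCl2·4H2O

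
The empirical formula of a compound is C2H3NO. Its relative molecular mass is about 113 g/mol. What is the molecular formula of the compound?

C4H6N2O2

Empirical-formula mass = 57.05 g/mol
n = 113 / 57.05 = 1.98 ≈ 2
Molecular formula = (C2H3NO)2 = C4H6N2O2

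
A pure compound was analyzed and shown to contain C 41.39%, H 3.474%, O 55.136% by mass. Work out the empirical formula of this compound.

CHO

Assume 100 g: 41.39 g C, 3.474 g H, 55.136 g O.
C: 41.39 g ÷ 12.01 g/mol = 3.446 mol
H: 3.474 g ÷ 1.008 g/mol = 3.446 mol
O: 55.136 g ÷ 16.00 g/mol = 3.446 mol
Divide by the smallest (3.446 mol O): C 1.000, H 1.000, O 1.000
→ CHO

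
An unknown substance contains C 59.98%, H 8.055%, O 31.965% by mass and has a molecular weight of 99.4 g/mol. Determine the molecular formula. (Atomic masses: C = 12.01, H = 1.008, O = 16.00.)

Assume 100 g: 59.98 g C, 8.055 g H, 31.965 g O.
n(C) = 59.98/12.01 = 4.994, n(H) = 8.055/1.008 = 7.991, n(O) = 31.965/16.00 = 1.998
Divide by the smallest (1.998 mol O): C 2.500, H 4.000, O 1.000
×2: C 5.00, H 8.00, O 2.00 → C5H8O2
Empirical-formula mass = 100.11 g/mol
n = 99.4 / 100.11 = 0.99 ≈ 1
Molecular formula = empirical formula = C5H8O2

C5H8O2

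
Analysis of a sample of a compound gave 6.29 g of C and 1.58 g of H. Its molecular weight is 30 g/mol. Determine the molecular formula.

C2H6

C: 6.29 g ÷ 12.01 g/mol = 0.5237 mol
H: 1.58 g ÷ 1.008 g/mol = 1.567 mol
Smallest is C at 0.5237 mol; normalising gives C 1.000, H 2.993
≈ 1:3 → CH3
Empirical-formula mass = 15.03 g/mol
n = 30 / 15.03 = 2.00 ≈ 2
Molecular formula = (CH3)×2 = C2H6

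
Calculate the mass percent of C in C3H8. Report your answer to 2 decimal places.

81.71%

Molar mass = 3(12.01) + 8(1.008) = 44.094 g/mol
Mass of C per mole = 3 × 12.01 = 36.030 g
% C = 36.030 / 44.094 × 100 = 81.71%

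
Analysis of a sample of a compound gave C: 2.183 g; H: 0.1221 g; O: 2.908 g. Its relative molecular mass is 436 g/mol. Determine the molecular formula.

C: 2.183 g ÷ 12.01 g/mol = 0.1818 mol
H: 0.1221 g ÷ 1.008 g/mol = 0.1211 mol
O: 2.908 g ÷ 16.00 g/mol = 0.1817 mol
Ratios (÷ 0.1211): C 1.501, H 1.000, O 1.500
Scaling by 2: C 3.00, H 2.00, O 3.00 → C3H2O3
Empirical-formula mass = 86.05 g/mol
n = 436 / 86.05 = 5.07 ≈ 5
Molecular formula = (C3H2O3)×5 = C15H10O15

C15H10O15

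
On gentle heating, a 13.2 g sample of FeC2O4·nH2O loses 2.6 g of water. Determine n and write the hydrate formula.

FeC2O4·2H2O

Mass of anhydrous FeC2O4 = 13.2 − 2.6 = 10.6 g
mol H2O = 2.6 / 18.02 = 0.1443
Molar mass of FeC2O4 = 143.87 g/mol → mol FeC2O4 = 10.6 / 143.87 = 0.07368
n = 0.1443 / 0.07368 = 1.96 ≈ 2 → FeC2O4·2H2O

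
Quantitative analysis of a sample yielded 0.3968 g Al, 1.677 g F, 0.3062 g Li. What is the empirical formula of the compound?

AlF6Li3

Al: 0.3968 g ÷ 26.98 g/mol = 0.01471 mol
F: 1.677 g ÷ 19.00 g/mol = 0.08826 mol
Li: 0.3062 g ÷ 6.94 g/mol = 0.04412 mol
Divide by the smallest (0.01471 mol Al): Al 1.000, F 6.001, Li 3.000
→ AlF6Li3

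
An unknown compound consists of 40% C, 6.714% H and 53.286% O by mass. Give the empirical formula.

CH2O

Assume 100 g: 40 g C, 6.714 g H, 53.286 g O.
C: 40 g ÷ 12.01 g/mol = 3.331 mol
H: 6.714 g ÷ 1.008 g/mol = 6.661 mol
O: 53.286 g ÷ 16.00 g/mol = 3.33 mol
Smallest is O at 3.33 mol; normalising gives C 1.000, H 2.000, O 1.000
→ CH2O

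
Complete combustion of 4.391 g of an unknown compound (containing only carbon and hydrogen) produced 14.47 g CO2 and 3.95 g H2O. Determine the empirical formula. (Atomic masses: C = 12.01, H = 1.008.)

mol C = 14.47 / 44.01 = 0.3288; mass C = 0.3288 × 12.01 = 3.949 g
mol H = 2 × (3.95 / 18.02) = 0.4384; mass H = 0.4384 × 1.008 = 0.4419 g
Ratios (÷ 0.3288): C 1.000, H 1.333
Multiply by 3: C 3.00, H 4.00 → C3H4

C3H4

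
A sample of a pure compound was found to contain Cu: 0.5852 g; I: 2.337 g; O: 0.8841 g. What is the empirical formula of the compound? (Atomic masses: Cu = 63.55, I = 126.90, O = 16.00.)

CuI2O6

n(Cu) = 0.5852/63.55 = 0.009208, n(I) = 2.337/126.90 = 0.01842, n(O) = 0.8841/16.00 = 0.05526
Smallest is Cu at 0.009208 mol; normalising gives Cu 1.000, I 2.000, O 6.001
→ CuI2O6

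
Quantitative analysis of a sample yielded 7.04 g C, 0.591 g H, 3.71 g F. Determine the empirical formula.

n(C) = 7.04/12.01 = 0.5862, n(H) = 0.591/1.008 = 0.5863, n(F) = 3.71/19.00 = 0.1953
Divide by the smallest (0.1953 mol F): C 3.002, H 3.003, F 1.000
≈ 3:3:1 → C3H3F

C3H3F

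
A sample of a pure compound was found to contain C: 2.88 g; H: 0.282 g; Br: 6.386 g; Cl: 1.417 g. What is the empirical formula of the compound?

C6H7Br2Cl

n(C) = 2.88/12.01 = 0.2398, n(H) = 0.282/1.008 = 0.2798, n(Br) = 6.386/79.90 = 0.07992, n(Cl) = 1.417/35.45 = 0.03997
Smallest is Cl at 0.03997 mol; normalising gives C 5.999, H 6.999, Br 2.000, Cl 1.000
→ C6H7Br2Cl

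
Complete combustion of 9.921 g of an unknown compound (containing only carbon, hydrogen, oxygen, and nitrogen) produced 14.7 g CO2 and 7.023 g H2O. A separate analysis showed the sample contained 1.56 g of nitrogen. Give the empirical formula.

mol C = 14.7 / 44.01 = 0.3340; mass C = 0.3340 × 12.01 = 4.012 g
mol H = 2 × (7.023 / 18.02) = 0.7795; mass H = 0.7795 × 1.008 = 0.7857 g
mol N = 1.56 / 14.01 = 0.1113
mass O = 9.921 − (6.357) = 3.564 g → mol O = 0.2227
Divide by the smallest (0.1113 mol N): C 3.000, H 7.000, N 1.000, O 2.000
Ratio ≈ 3:7:1:2, so the empirical formula is C3H7NO2

C3H7NO2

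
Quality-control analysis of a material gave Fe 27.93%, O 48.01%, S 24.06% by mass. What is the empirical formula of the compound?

Fe2O12S3

Assume 100 g: 27.93 g Fe, 48.01 g O, 24.06 g S.
n(Fe) = 27.93/55.85 = 0.5001, n(O) = 48.01/16.00 = 3.001, n(S) = 24.06/32.07 = 0.7502
Divide by the smallest (0.5001 mol Fe): Fe 1.000, O 6.000, S 1.500
Multiply by 2: Fe 2.00, O 12.00, S 3.00 → Fe2O12S3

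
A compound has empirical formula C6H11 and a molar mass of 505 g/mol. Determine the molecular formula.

Empirical-formula mass = 83.15 g/mol
n = 505 / 83.15 = 6.07 ≈ 6
Molecular formula = (C6H11)6 = C36H66

C36H66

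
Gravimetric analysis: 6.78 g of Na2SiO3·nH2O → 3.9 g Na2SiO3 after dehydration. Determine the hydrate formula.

Na2SiO3·5H2O

Mass of water lost = 6.78 − 3.9 = 2.88 g → 2.88 / 18.02 = 0.1598 mol H2O
Molar mass of Na2SiO3 = 122.07 g/mol → mol Na2SiO3 = 3.9 / 122.07 = 0.03195
n = 0.1598 / 0.03195 = 5.00 ≈ 5 → Na2SiO3·5H2O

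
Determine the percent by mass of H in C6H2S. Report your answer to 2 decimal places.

Molar mass = 6(12.01) + 2(1.008) + 1(32.07) = 106.146 g/mol
Mass of H per mole = 2 × 1.008 = 2.016 g
% H = 2.016 / 106.146 × 100 = 1.90%

1.90%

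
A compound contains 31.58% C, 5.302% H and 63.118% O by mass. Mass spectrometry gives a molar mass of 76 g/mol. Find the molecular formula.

Assume 100 g: 31.58 g C, 5.302 g H, 63.118 g O.
n(C) = 31.58/12.01 = 2.629, n(H) = 5.302/1.008 = 5.26, n(O) = 63.118/16.00 = 3.945
Ratios (÷ 2.629): C 1.000, H 2.000, O 1.500
Multiply by 2: C 2.00, H 4.00, O 3.00 → C2H4O3
Empirical-formula mass = 76.05 g/mol
n = 76 / 76.05 = 1.00 ≈ 1
Molecular formula = empirical formula = C2H4O3

C2H4O3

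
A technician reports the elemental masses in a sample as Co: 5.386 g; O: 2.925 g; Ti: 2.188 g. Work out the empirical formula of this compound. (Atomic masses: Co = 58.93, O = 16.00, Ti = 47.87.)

Moles — Co: 5.386 / 58.93 = 0.0914 mol; O: 2.925 / 16.00 = 0.1828 mol; Ti: 2.188 / 47.87 = 0.04571 mol
Divide by the smallest (0.04571 mol Ti): Co 2.000, O 4.000, Ti 1.000
Ratio ≈ 2:4:1, so the empirical formula is Co2O4Ti

Co2O4Ti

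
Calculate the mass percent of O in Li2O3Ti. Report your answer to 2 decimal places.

Molar mass = 2(6.94) + 3(16.00) + 1(47.87) = 109.750 g/mol
Mass of O per mole = 3 × 16.00 = 48.000 g
% O = 48.000 / 109.750 × 100 = 43.74%

43.74%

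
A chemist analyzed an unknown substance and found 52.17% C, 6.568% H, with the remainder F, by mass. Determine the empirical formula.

Assume 100 g: 52.17 g C, 6.568 g H, 41.262 g F.
C: 52.17 g ÷ 12.01 g/mol = 4.344 mol
H: 6.568 g ÷ 1.008 g/mol = 6.516 mol
F: 41.262 g ÷ 19.00 g/mol = 2.172 mol
Divide by the smallest (2.172 mol F): C 2.000, H 3.000, F 1.000
≈ 2:3:1 → C2H3F

C2H3F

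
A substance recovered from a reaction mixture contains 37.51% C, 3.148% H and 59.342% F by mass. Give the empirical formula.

CHF

Assume 100 g: 37.51 g C, 3.148 g H, 59.342 g F.
C: 37.51 g ÷ 12.01 g/mol = 3.123 mol
H: 3.148 g ÷ 1.008 g/mol = 3.123 mol
F: 59.342 g ÷ 19.00 g/mol = 3.123 mol
Smallest is H at 3.123 mol; normalising gives C 1.000, H 1.000, F 1.000
Ratio ≈ 1:1:1, so the empirical formula is CHF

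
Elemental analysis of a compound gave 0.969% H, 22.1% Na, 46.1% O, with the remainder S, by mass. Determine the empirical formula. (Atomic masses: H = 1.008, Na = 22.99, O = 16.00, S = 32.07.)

Assume 100 g: 0.969 g H, 22.1 g Na, 46.1 g O, 30.83 g S.
n(H) = 0.969/1.008 = 0.9613, n(Na) = 22.1/22.99 = 0.9613, n(O) = 46.1/16.00 = 2.881, n(S) = 30.83/32.07 = 0.9613
Smallest is Na at 0.9613 mol; normalising gives H 1.000, Na 1.000, O 2.997, S 1.000
→ HNaO3S

HNaO3S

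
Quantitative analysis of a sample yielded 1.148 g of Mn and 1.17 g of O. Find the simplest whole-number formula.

Moles — Mn: 1.148 / 54.94 = 0.0209 mol; O: 1.17 / 16.00 = 0.07312 mol
Smallest is Mn at 0.0209 mol; normalising gives Mn 1.000, O 3.500
×2: Mn 2.00, O 7.00 → Mn2O7

Mn2O7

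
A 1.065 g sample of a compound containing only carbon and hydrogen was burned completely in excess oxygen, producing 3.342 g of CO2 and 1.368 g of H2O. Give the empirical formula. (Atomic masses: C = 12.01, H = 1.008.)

mol C = 3.342 / 44.01 = 0.07594; mass C = 0.07594 × 12.01 = 0.9120 g
mol H = 2 × (1.368 / 18.02) = 0.1518; mass H = 0.1518 × 1.008 = 0.1530 g
Ratios (÷ 0.07594): C 1.000, H 1.999
Ratio ≈ 1:2, so the empirical formula is CH2

CH2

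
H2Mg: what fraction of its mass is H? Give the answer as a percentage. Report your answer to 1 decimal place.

7.7%

Molar mass = 2(1.008) + 1(24.31) = 26.326 g/mol
Mass of H per mole = 2 × 1.008 = 2.016 g
% H = 2.016 / 26.326 × 100 = 7.7%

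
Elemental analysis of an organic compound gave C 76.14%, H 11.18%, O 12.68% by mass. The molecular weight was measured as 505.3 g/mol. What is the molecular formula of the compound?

Assume 100 g: 76.14 g C, 11.18 g H, 12.68 g O.
Moles — C: 76.14 / 12.01 = 6.34 mol; H: 11.18 / 1.008 = 11.09 mol; O: 12.68 / 16.00 = 0.7925 mol
Divide by the smallest (0.7925 mol O): C 8.000, H 13.995, O 1.000
Ratio ≈ 8:14:1, so the empirical formula is C8H14O
Empirical-formula mass = 126.19 g/mol
n = 505.3 / 126.19 = 4.00 ≈ 4
Molecular formula = (C8H14O)×4 = C32H56O4

C32H56O4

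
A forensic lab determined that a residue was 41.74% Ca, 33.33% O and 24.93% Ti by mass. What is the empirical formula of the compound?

Ca2O4Ti

Assume 100 g: 41.74 g Ca, 33.33 g O, 24.93 g Ti.
n(Ca) = 41.74/40.08 = 1.041, n(O) = 33.33/16.00 = 2.083, n(Ti) = 24.93/47.87 = 0.5208
Smallest is Ti at 0.5208 mol; normalising gives Ca 2.000, O 4.000, Ti 1.000
≈ 2:4:1 → Ca2O4Ti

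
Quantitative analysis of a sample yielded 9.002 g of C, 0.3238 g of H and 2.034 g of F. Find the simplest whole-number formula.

C7H3F

Moles — C: 9.002 / 12.01 = 0.7495 mol; H: 0.3238 / 1.008 = 0.3212 mol; F: 2.034 / 19.00 = 0.1071 mol
Smallest is F at 0.1071 mol; normalising gives C 7.002, H 3.001, F 1.000
Ratio ≈ 7:3:1, so the empirical formula is C7H3F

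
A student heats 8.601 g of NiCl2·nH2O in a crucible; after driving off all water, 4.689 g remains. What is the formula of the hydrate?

NiCl2·6H2O

Mass of water lost = 8.601 − 4.689 = 3.912 g → 3.912 / 18.02 = 0.2171 mol H2O
Molar mass of NiCl2 = 129.59 g/mol → mol NiCl2 = 4.689 / 129.59 = 0.03618
n = 0.2171 / 0.03618 = 6.00 ≈ 6 → NiCl2·6H2O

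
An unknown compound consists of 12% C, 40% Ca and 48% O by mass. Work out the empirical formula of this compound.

Assume 100 g: 12 g C, 40 g Ca, 48 g O.
n(C) = 12/12.01 = 0.9992, n(Ca) = 40/40.08 = 0.998, n(O) = 48/16.00 = 3
Ratios (÷ 0.998): C 1.001, Ca 1.000, O 3.006
Ratio ≈ 1:1:3, so the empirical formula is CCaO3

CCaO3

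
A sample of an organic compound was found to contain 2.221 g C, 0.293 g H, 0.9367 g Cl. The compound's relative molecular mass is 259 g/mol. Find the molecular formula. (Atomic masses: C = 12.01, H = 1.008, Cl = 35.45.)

Moles — C: 2.221 / 12.01 = 0.1849 mol; H: 0.293 / 1.008 = 0.2907 mol; Cl: 0.9367 / 35.45 = 0.02642 mol
Ratios (÷ 0.02642): C 6.999, H 11.001, Cl 1.000
Ratio ≈ 7:11:1, so the empirical formula is C7H11Cl
Empirical-formula mass = 130.61 g/mol
n = 259 / 130.61 = 1.98 ≈ 2
Molecular formula = (C7H11Cl)×2 = C14H22Cl2

C14H22Cl2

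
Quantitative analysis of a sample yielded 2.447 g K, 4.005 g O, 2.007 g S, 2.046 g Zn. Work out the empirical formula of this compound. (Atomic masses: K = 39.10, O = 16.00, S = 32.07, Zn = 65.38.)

K2O8S2Zn

K: 2.447 g ÷ 39.10 g/mol = 0.06258 mol
O: 4.005 g ÷ 16.00 g/mol = 0.2503 mol
S: 2.007 g ÷ 32.07 g/mol = 0.06258 mol
Zn: 2.046 g ÷ 65.38 g/mol = 0.03129 mol
Ratios (÷ 0.03129): K 2.000, O 7.999, S 2.000, Zn 1.000
≈ 2:8:2:1 → K2O8S2Zn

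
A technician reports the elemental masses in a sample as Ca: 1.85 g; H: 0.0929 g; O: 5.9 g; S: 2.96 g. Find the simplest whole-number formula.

Moles — Ca: 1.85 / 40.08 = 0.04616 mol; H: 0.0929 / 1.008 = 0.09216 mol; O: 5.9 / 16.00 = 0.3688 mol; S: 2.96 / 32.07 = 0.0923 mol
Ratios (÷ 0.04616): Ca 1.000, H 1.997, O 7.989, S 2.000
→ CaH2O8S2

CaH2O8S2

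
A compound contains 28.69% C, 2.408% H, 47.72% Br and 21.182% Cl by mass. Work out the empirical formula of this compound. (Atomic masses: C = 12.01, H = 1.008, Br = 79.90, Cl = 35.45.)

C4H4BrCl

Assume 100 g: 28.69 g C, 2.408 g H, 47.72 g Br, 21.182 g Cl.
n(C) = 28.69/12.01 = 2.389, n(H) = 2.408/1.008 = 2.389, n(Br) = 47.72/79.90 = 0.5972, n(Cl) = 21.182/35.45 = 0.5975
Smallest is Br at 0.5972 mol; normalising gives C 4.000, H 4.000, Br 1.000, Cl 1.000
Ratio ≈ 4:4:1:1, so the empirical formula is C4H4BrCl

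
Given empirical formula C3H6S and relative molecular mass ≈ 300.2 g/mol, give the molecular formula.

C12H24S4

Empirical-formula mass = 74.15 g/mol
n = 300.2 / 74.15 = 4.05 ≈ 4
Molecular formula = (C3H6S)4 = C12H24S4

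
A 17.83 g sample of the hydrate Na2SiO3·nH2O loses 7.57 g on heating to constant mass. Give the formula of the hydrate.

Mass of anhydrous Na2SiO3 = 17.83 − 7.57 = 10.26 g
mol H2O = 7.57 / 18.02 = 0.4201
Molar mass of Na2SiO3 = 122.07 g/mol → mol Na2SiO3 = 10.26 / 122.07 = 0.08405
n = 0.4201 / 0.08405 = 5.00 ≈ 5 → Na2SiO3·5H2O

Na2SiO3·5H2O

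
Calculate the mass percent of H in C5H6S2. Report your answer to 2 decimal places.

4.64%

Molar mass = 5(12.01) + 6(1.008) + 2(32.07) = 130.238 g/mol
Mass of H per mole = 6 × 1.008 = 6.048 g
% H = 6.048 / 130.238 × 100 = 4.64%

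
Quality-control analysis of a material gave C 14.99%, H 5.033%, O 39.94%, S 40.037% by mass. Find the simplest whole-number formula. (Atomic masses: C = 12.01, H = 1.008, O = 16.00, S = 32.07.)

CH4O2S

Assume 100 g: 14.99 g C, 5.033 g H, 39.94 g O, 40.037 g S.
C: 14.99 g ÷ 12.01 g/mol = 1.248 mol
H: 5.033 g ÷ 1.008 g/mol = 4.993 mol
O: 39.94 g ÷ 16.00 g/mol = 2.496 mol
S: 40.037 g ÷ 32.07 g/mol = 1.248 mol
Smallest is C at 1.248 mol; normalising gives C 1.000, H 4.000, O 2.000, S 1.000
Ratio ≈ 1:4:2:1, so the empirical formula is CH4O2S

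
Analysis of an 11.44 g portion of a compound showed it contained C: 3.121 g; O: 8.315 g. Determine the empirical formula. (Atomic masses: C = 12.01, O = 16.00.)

CO2

n(C) = 3.121/12.01 = 0.2599, n(O) = 8.315/16.00 = 0.5197
Smallest is C at 0.2599 mol; normalising gives C 1.000, O 2.000
Ratio ≈ 1:2, so the empirical formula is CO2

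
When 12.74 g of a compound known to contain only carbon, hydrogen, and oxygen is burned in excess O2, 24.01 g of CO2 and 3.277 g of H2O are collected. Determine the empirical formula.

mol C = 24.01 / 44.01 = 0.5456; mass C = 0.5456 × 12.01 = 6.552 g
mol H = 2 × (3.277 / 18.02) = 0.3637; mass H = 0.3637 × 1.008 = 0.3666 g
mass O = 12.74 − (6.919) = 5.821 g → mol O = 0.3638
Smallest is H at 0.3637 mol; normalising gives C 1.500, H 1.000, O 1.000
Multiply by 2: C 3.00, H 2.00, O 2.00 → C3H2O2

C3H2O2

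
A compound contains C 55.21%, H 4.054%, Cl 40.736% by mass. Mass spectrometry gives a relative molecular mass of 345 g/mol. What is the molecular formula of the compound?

C16H14Cl4

Assume 100 g: 55.21 g C, 4.054 g H, 40.736 g Cl.
n(C) = 55.21/12.01 = 4.597, n(H) = 4.054/1.008 = 4.022, n(Cl) = 40.736/35.45 = 1.149
Ratios (÷ 1.149): C 4.000, H 3.500, Cl 1.000
×2: C 8.00, H 7.00, Cl 2.00 → C8H7Cl2
Empirical-formula mass = 174.04 g/mol
n = 345 / 174.04 = 1.98 ≈ 2
Molecular formula = (C8H7Cl2)×2 = C16H14Cl4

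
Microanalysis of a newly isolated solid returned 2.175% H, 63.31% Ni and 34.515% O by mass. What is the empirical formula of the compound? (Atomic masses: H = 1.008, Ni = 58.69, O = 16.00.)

H2NiO2

Assume 100 g: 2.175 g H, 63.31 g Ni, 34.515 g O.
n(H) = 2.175/1.008 = 2.158, n(Ni) = 63.31/58.69 = 1.079, n(O) = 34.515/16.00 = 2.157
Smallest is Ni at 1.079 mol; normalising gives H 2.000, Ni 1.000, O 2.000
Ratio ≈ 2:1:2, so the empirical formula is H2NiO2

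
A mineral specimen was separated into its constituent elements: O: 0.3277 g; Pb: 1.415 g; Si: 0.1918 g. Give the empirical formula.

O3PbSi

O: 0.3277 g ÷ 16.00 g/mol = 0.02048 mol
Pb: 1.415 g ÷ 207.2 g/mol = 0.006829 mol
Si: 0.1918 g ÷ 28.09 g/mol = 0.006828 mol
Divide by the smallest (0.006828 mol Si): O 3.000, Pb 1.000, Si 1.000
→ O3PbSi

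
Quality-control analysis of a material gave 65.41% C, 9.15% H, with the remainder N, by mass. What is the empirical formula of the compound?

Assume 100 g: 65.41 g C, 9.15 g H, 25.44 g N.
C: 65.41 g ÷ 12.01 g/mol = 5.446 mol
H: 9.15 g ÷ 1.008 g/mol = 9.077 mol
N: 25.44 g ÷ 14.01 g/mol = 1.816 mol
Smallest is N at 1.816 mol; normalising gives C 2.999, H 4.999, N 1.000
→ C3H5N

C3H5N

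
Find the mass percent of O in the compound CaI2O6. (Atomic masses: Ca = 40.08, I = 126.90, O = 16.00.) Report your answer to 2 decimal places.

24.62%

Molar mass = 1(40.08) + 2(126.90) + 6(16.00) = 389.880 g/mol
Mass of O per mole = 6 × 16.00 = 96.000 g
% O = 96.000 / 389.880 × 100 = 24.62%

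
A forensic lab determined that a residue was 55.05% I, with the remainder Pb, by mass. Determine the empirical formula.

I2Pb

Assume 100 g: 55.05 g I, 44.95 g Pb.
Moles — I: 55.05 / 126.90 = 0.4338 mol; Pb: 44.95 / 207.2 = 0.2169 mol
Ratios (÷ 0.2169): I 2.000, Pb 1.000
→ I2Pb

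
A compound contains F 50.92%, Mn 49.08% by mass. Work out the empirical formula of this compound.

F3Mn

Assume 100 g: 50.92 g F, 49.08 g Mn.
n(F) = 50.92/19.00 = 2.68, n(Mn) = 49.08/54.94 = 0.8933
Divide by the smallest (0.8933 mol Mn): F 3.000, Mn 1.000
Ratio ≈ 3:1, so the empirical formula is F3Mn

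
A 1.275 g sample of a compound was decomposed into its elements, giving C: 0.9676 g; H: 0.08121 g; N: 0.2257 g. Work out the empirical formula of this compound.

n(C) = 0.9676/12.01 = 0.08057, n(H) = 0.08121/1.008 = 0.08057, n(N) = 0.2257/14.01 = 0.01611
Smallest is N at 0.01611 mol; normalising gives C 5.001, H 5.001, N 1.000
≈ 5:5:1 → C5H5N

C5H5N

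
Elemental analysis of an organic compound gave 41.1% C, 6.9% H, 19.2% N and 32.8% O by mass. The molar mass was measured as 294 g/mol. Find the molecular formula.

Assume 100 g: 41.1 g C, 6.9 g H, 19.2 g N, 32.8 g O.
Moles — C: 41.1 / 12.01 = 3.422 mol; H: 6.9 / 1.008 = 6.845 mol; N: 19.2 / 14.01 = 1.37 mol; O: 32.8 / 16.00 = 2.05 mol
Ratios (÷ 1.37): C 2.497, H 4.995, N 1.000, O 1.496
×2: C 4.99, H 9.99, N 2.00, O 2.99 → C5H10N2O3
Empirical-formula mass = 146.15 g/mol
n = 294 / 146.15 = 2.01 ≈ 2
Molecular formula = (C5H10N2O3)×2 = C10H20N4O6

C10H20N4O6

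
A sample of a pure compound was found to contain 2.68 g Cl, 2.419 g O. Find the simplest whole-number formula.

n(Cl) = 2.68/35.45 = 0.0756, n(O) = 2.419/16.00 = 0.1512
Divide by the smallest (0.0756 mol Cl): Cl 1.000, O 2.000
≈ 1:2 → ClO2

ClO2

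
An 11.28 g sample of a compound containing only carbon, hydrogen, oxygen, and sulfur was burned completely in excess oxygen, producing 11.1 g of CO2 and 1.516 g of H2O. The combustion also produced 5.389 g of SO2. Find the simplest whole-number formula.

C3H2O4S

mol C = 11.1 / 44.01 = 0.2522; mass C = 0.2522 × 12.01 = 3.029 g
mol H = 2 × (1.516 / 18.02) = 0.1683; mass H = 0.1683 × 1.008 = 0.1696 g
mol S = 5.389 / 64.07 = 0.08411; mass S = 2.697 g
mass O = 11.28 − (5.896) = 5.384 g → mol O = 0.3365
Smallest is S at 0.08411 mol; normalising gives C 2.999, H 2.000, O 4.001, S 1.000
→ C3H2O4S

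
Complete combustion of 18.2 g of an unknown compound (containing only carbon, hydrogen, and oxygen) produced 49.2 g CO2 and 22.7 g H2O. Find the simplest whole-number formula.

C8H18O

mol C = 49.2 / 44.01 = 1.118; mass C = 1.118 × 12.01 = 13.43 g
mol H = 2 × (22.7 / 18.02) = 2.519; mass H = 2.519 × 1.008 = 2.540 g
mass O = 18.2 − (15.97) = 2.234 g → mol O = 0.1396
Smallest is O at 0.1396 mol; normalising gives C 8.006, H 18.043, O 1.000
Ratio ≈ 8:18:1, so the empirical formula is C8H18O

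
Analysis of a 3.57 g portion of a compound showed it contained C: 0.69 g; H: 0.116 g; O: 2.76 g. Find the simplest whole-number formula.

CH2O3

Moles — C: 0.69 / 12.01 = 0.05745 mol; H: 0.116 / 1.008 = 0.1151 mol; O: 2.76 / 16.00 = 0.1725 mol
Ratios (÷ 0.05745): C 1.000, H 2.003, O 3.002
→ CH2O3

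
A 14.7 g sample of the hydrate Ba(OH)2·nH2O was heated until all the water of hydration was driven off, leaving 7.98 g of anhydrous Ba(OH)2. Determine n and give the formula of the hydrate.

Mass of water lost = 14.7 − 7.98 = 6.72 g → 6.72 / 18.02 = 0.3729 mol H2O
Molar mass of Ba(OH)2 = 171.35 g/mol → mol Ba(OH)2 = 7.98 / 171.35 = 0.04657
n = 0.3729 / 0.04657 = 8.01 ≈ 8 → Ba(OH)2·8H2O

Ba(OH)2·8H2O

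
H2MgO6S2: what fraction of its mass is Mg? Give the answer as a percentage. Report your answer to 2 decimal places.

Molar mass = 2(1.008) + 1(24.31) + 6(16.00) + 2(32.07) = 186.466 g/mol
Mass of Mg per mole = 1 × 24.31 = 24.310 g
% Mg = 24.310 / 186.466 × 100 = 13.04%

13.04%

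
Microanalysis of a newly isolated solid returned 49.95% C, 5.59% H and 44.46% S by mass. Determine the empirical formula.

Assume 100 g: 49.95 g C, 5.59 g H, 44.46 g S.
C: 49.95 g ÷ 12.01 g/mol = 4.159 mol
H: 5.59 g ÷ 1.008 g/mol = 5.546 mol
S: 44.46 g ÷ 32.07 g/mol = 1.386 mol
Smallest is S at 1.386 mol; normalising gives C 3.000, H 4.000, S 1.000
≈ 3:4:1 → C3H4S

C3H4S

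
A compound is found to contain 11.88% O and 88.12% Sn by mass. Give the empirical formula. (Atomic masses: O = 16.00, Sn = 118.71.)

Assume 100 g: 11.88 g O, 88.12 g Sn.
Moles — O: 11.88 / 16.00 = 0.7425 mol; Sn: 88.12 / 118.71 = 0.7423 mol
Smallest is Sn at 0.7423 mol; normalising gives O 1.000, Sn 1.000
≈ 1:1 → OSn

OSn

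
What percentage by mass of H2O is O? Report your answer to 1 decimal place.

88.8%

Molar mass = 2(1.008) + 1(16.00) = 18.016 g/mol
Mass of O per mole = 1 × 16.00 = 16.000 g
% O = 16.000 / 18.016 × 100 = 88.8%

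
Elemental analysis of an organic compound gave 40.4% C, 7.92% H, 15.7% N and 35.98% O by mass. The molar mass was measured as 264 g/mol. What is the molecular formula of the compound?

Assume 100 g: 40.4 g C, 7.92 g H, 15.7 g N, 35.98 g O.
Moles — C: 40.4 / 12.01 = 3.364 mol; H: 7.92 / 1.008 = 7.857 mol; N: 15.7 / 14.01 = 1.121 mol; O: 35.98 / 16.00 = 2.249 mol
Ratios (÷ 1.121): C 3.002, H 7.011, N 1.000, O 2.007
Ratio ≈ 3:7:1:2, so the empirical formula is C3H7NO2
Empirical-formula mass = 89.10 g/mol
n = 264 / 89.10 = 2.96 ≈ 3
Molecular formula = (C3H7NO2)×3 = C9H21N3O6

C9H21N3O6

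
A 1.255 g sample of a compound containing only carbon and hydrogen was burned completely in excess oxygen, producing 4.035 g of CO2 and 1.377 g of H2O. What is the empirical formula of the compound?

mol C = 4.035 / 44.01 = 0.09168; mass C = 0.09168 × 12.01 = 1.101 g
mol H = 2 × (1.377 / 18.02) = 0.1528; mass H = 0.1528 × 1.008 = 0.1541 g
Divide by the smallest (0.09168 mol C): C 1.000, H 1.667
Multiply by 3: C 3.00, H 5.00 → C3H5

C3H5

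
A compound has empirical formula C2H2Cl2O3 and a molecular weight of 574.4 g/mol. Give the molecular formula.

Empirical-formula mass = 144.94 g/mol
n = 574.4 / 144.94 = 3.96 ≈ 4
Molecular formula = (C2H2Cl2O3)4 = C8H8Cl8O12

C8H8Cl8O12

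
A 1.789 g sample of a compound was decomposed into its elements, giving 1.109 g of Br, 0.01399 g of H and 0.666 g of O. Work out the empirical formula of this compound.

BrHO3

Br: 1.109 g ÷ 79.90 g/mol = 0.01388 mol
H: 0.01399 g ÷ 1.008 g/mol = 0.01388 mol
O: 0.666 g ÷ 16.00 g/mol = 0.04163 mol
Divide by the smallest (0.01388 mol H): Br 1.000, H 1.000, O 2.999
→ BrHO3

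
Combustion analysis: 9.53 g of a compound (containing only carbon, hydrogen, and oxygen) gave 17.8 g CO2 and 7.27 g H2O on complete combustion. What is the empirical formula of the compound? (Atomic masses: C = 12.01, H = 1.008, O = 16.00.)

C5H10O3

mol C = 17.8 / 44.01 = 0.4045; mass C = 0.4045 × 12.01 = 4.857 g
mol H = 2 × (7.27 / 18.02) = 0.8069; mass H = 0.8069 × 1.008 = 0.8133 g
mass O = 9.53 − (5.671) = 3.859 g → mol O = 0.2412
Ratios (÷ 0.2412): C 1.677, H 3.345, O 1.000
Multiply by 3: C 5.03, H 10.04, O 3.00 → C5H10O3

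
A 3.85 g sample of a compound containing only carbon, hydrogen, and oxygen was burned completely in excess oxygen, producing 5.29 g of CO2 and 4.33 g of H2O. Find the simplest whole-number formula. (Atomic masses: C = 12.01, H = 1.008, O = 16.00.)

mol C = 5.29 / 44.01 = 0.1202; mass C = 0.1202 × 12.01 = 1.444 g
mol H = 2 × (4.33 / 18.02) = 0.4806; mass H = 0.4806 × 1.008 = 0.4844 g
mass O = 3.85 − (1.928) = 1.922 g → mol O = 0.1201
Smallest is O at 0.1201 mol; normalising gives C 1.001, H 4.001, O 1.000
Ratio ≈ 1:4:1, so the empirical formula is CH4O

CH4O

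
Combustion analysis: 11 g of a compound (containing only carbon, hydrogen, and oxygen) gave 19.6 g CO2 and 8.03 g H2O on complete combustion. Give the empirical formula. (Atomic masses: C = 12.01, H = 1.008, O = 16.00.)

C3H6O2

mol C = 19.6 / 44.01 = 0.4454; mass C = 0.4454 × 12.01 = 5.349 g
mol H = 2 × (8.03 / 18.02) = 0.8912; mass H = 0.8912 × 1.008 = 0.8984 g
mass O = 11 − (6.247) = 4.753 g → mol O = 0.2971
Divide by the smallest (0.2971 mol O): C 1.499, H 3.000, O 1.000
Multiply by 2: C 3.00, H 6.00, O 2.00 → C3H6O2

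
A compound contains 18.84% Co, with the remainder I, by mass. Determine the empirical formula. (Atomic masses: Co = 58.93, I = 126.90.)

Assume 100 g: 18.84 g Co, 81.16 g I.
Moles — Co: 18.84 / 58.93 = 0.3197 mol; I: 81.16 / 126.90 = 0.6396 mol
Smallest is Co at 0.3197 mol; normalising gives Co 1.000, I 2.000
≈ 1:2 → CoI2

CoI2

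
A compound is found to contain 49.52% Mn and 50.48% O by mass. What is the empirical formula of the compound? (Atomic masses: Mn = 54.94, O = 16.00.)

Mn2O7

Assume 100 g: 49.52 g Mn, 50.48 g O.
Mn: 49.52 g ÷ 54.94 g/mol = 0.9013 mol
O: 50.48 g ÷ 16.00 g/mol = 3.155 mol
Smallest is Mn at 0.9013 mol; normalising gives Mn 1.000, O 3.500
Scaling by 2: Mn 2.00, O 7.00 → Mn2O7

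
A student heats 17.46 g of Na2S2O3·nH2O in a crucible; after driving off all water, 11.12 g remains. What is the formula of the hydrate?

Na2S2O3·5H2O

Mass of water lost = 17.46 − 11.12 = 6.34 g → 6.34 / 18.02 = 0.3518 mol H2O
Molar mass of Na2S2O3 = 158.12 g/mol → mol Na2S2O3 = 11.12 / 158.12 = 0.07033
n = 0.3518 / 0.07033 = 5.00 ≈ 5 → Na2S2O3·5H2O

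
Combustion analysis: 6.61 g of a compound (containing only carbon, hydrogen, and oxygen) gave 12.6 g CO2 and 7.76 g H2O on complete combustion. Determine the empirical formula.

C2H6O

mol C = 12.6 / 44.01 = 0.2863; mass C = 0.2863 × 12.01 = 3.438 g
mol H = 2 × (7.76 / 18.02) = 0.8613; mass H = 0.8613 × 1.008 = 0.8682 g
mass O = 6.61 − (4.307) = 2.303 g → mol O = 0.1440
Smallest is O at 0.144 mol; normalising gives C 1.989, H 5.983, O 1.000
≈ 2:6:1 → C2H6O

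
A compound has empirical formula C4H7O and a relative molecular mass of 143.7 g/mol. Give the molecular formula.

C8H14O2

Empirical-formula mass = 71.10 g/mol
n = 143.7 / 71.10 = 2.02 ≈ 2
Molecular formula = (C4H7O)2 = C8H14O2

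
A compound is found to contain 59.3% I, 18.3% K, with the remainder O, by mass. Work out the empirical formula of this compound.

Assume 100 g: 59.3 g I, 18.3 g K, 22.4 g O.
n(I) = 59.3/126.90 = 0.4673, n(K) = 18.3/39.10 = 0.468, n(O) = 22.4/16.00 = 1.4
Smallest is I at 0.4673 mol; normalising gives I 1.000, K 1.002, O 2.996
Ratio ≈ 1:1:3, so the empirical formula is IKO3

IKO3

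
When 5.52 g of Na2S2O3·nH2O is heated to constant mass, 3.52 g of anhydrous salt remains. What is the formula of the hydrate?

Mass of water lost = 5.52 − 3.52 = 2 g → 2 / 18.02 = 0.111 mol H2O
Molar mass of Na2S2O3 = 158.12 g/mol → mol Na2S2O3 = 3.52 / 158.12 = 0.02226
n = 0.111 / 0.02226 = 4.99 ≈ 5 → Na2S2O3·5H2O

Na2S2O3·5H2O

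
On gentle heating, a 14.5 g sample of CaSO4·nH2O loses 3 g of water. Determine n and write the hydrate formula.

CaSO4·2H2O

Mass of anhydrous CaSO4 = 14.5 − 3 = 11.5 g
mol H2O = 3 / 18.02 = 0.1665
Molar mass of CaSO4 = 136.15 g/mol → mol CaSO4 = 11.5 / 136.15 = 0.08447
n = 0.1665 / 0.08447 = 1.97 ≈ 2 → CaSO4·2H2O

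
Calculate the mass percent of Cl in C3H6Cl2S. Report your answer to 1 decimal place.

48.9%

Molar mass = 3(12.01) + 6(1.008) + 2(35.45) + 1(32.07) = 145.048 g/mol
Mass of Cl per mole = 2 × 35.45 = 70.900 g
% Cl = 70.900 / 145.048 × 100 = 48.9%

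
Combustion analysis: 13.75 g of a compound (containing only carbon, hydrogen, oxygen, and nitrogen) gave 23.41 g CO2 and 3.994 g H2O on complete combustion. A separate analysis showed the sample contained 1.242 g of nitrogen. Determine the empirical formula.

mol C = 23.41 / 44.01 = 0.5319; mass C = 0.5319 × 12.01 = 6.388 g
mol H = 2 × (3.994 / 18.02) = 0.4433; mass H = 0.4433 × 1.008 = 0.4468 g
mol N = 1.242 / 14.01 = 0.08865
mass O = 13.75 − (8.077) = 5.673 g → mol O = 0.3545
Smallest is N at 0.08865 mol; normalising gives C 6.000, H 5.000, N 1.000, O 3.999
≈ 6:5:1:4 → C6H5NO4

C6H5NO4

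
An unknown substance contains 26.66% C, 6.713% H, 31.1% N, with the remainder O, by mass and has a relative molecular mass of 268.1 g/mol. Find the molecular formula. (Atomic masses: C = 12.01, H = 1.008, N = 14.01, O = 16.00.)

Assume 100 g: 26.66 g C, 6.713 g H, 31.1 g N, 35.527 g O.
C: 26.66 g ÷ 12.01 g/mol = 2.22 mol
H: 6.713 g ÷ 1.008 g/mol = 6.66 mol
N: 31.1 g ÷ 14.01 g/mol = 2.22 mol
O: 35.527 g ÷ 16.00 g/mol = 2.22 mol
Ratios (÷ 2.22): C 1.000, H 3.000, N 1.000, O 1.000
Ratio ≈ 1:3:1:1, so the empirical formula is CH3NO
Empirical-formula mass = 45.04 g/mol
n = 268.1 / 45.04 = 5.95 ≈ 6
Molecular formula = (CH3NO)×6 = C6H18N6O6

C6H18N6O6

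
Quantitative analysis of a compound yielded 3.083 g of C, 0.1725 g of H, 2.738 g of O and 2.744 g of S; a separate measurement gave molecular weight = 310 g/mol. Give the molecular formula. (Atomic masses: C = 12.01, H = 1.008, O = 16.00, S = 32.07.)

C9H6O6S3

Moles — C: 3.083 / 12.01 = 0.2567 mol; H: 0.1725 / 1.008 = 0.1711 mol; O: 2.738 / 16.00 = 0.1711 mol; S: 2.744 / 32.07 = 0.08556 mol
Divide by the smallest (0.08556 mol S): C 3.000, H 2.000, O 2.000, S 1.000
Ratio ≈ 3:2:2:1, so the empirical formula is C3H2O2S
Empirical-formula mass = 102.12 g/mol
n = 310 / 102.12 = 3.04 ≈ 3
Molecular formula = (C3H2O2S)×3 = C9H6O6S3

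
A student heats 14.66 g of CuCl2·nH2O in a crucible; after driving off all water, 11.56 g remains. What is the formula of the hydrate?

CuCl2·2H2O

Mass of water lost = 14.66 − 11.56 = 3.1 g → 3.1 / 18.02 = 0.172 mol H2O
Molar mass of CuCl2 = 134.45 g/mol → mol CuCl2 = 11.56 / 134.45 = 0.08598
n = 0.172 / 0.08598 = 2.00 ≈ 2 → CuCl2·2H2O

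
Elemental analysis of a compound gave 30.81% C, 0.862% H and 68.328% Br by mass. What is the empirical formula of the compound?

Assume 100 g: 30.81 g C, 0.862 g H, 68.328 g Br.
C: 30.81 g ÷ 12.01 g/mol = 2.565 mol
H: 0.862 g ÷ 1.008 g/mol = 0.8552 mol
Br: 68.328 g ÷ 79.90 g/mol = 0.8552 mol
Ratios (÷ 0.8552): C 3.000, H 1.000, Br 1.000
→ C3HBr

C3HBr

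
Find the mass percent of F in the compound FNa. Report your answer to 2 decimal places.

Molar mass = 1(19.00) + 1(22.99) = 41.990 g/mol
Mass of F per mole = 1 × 19.00 = 19.000 g
% F = 19.000 / 41.990 × 100 = 45.25%

45.25%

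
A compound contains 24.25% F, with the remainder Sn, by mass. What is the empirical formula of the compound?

F2Sn

Assume 100 g: 24.25 g F, 75.75 g Sn.
Moles — F: 24.25 / 19.00 = 1.276 mol; Sn: 75.75 / 118.71 = 0.6381 mol
Ratios (÷ 0.6381): F 2.000, Sn 1.000
Ratio ≈ 2:1, so the empirical formula is F2Sn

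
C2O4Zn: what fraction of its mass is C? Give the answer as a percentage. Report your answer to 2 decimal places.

15.66%

Molar mass = 2(12.01) + 4(16.00) + 1(65.38) = 153.400 g/mol
Mass of C per mole = 2 × 12.01 = 24.020 g
% C = 24.020 / 153.400 × 100 = 15.66%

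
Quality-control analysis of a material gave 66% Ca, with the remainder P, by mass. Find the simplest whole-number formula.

Ca3P2

Assume 100 g: 66 g Ca, 34 g P.
Ca: 66 g ÷ 40.08 g/mol = 1.647 mol
P: 34 g ÷ 30.97 g/mol = 1.098 mol
Divide by the smallest (1.098 mol P): Ca 1.500, P 1.000
×2: Ca 3.00, P 2.00 → Ca3P2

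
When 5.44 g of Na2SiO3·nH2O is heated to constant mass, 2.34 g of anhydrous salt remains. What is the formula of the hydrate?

Mass of water lost = 5.44 − 2.34 = 3.1 g → 3.1 / 18.02 = 0.172 mol H2O
Molar mass of Na2SiO3 = 122.07 g/mol → mol Na2SiO3 = 2.34 / 122.07 = 0.01917
n = 0.172 / 0.01917 = 8.97 ≈ 9 → Na2SiO3·9H2O

Na2SiO3·9H2O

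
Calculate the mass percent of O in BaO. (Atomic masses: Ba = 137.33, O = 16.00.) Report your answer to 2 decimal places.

Molar mass = 1(137.33) + 1(16.00) = 153.330 g/mol
Mass of O per mole = 1 × 16.00 = 16.000 g
% O = 16.000 / 153.330 × 100 = 10.44%

10.44%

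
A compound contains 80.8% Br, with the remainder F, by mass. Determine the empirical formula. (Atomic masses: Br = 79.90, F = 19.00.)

Assume 100 g: 80.8 g Br, 19.2 g F.
Moles — Br: 80.8 / 79.90 = 1.011 mol; F: 19.2 / 19.00 = 1.011 mol
Divide by the smallest (1.011 mol F): Br 1.001, F 1.000
→ BrF

BrF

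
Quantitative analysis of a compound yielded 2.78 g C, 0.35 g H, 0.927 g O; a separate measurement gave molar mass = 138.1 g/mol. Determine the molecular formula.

C8H12O2

C: 2.78 g ÷ 12.01 g/mol = 0.2315 mol
H: 0.35 g ÷ 1.008 g/mol = 0.3472 mol
O: 0.927 g ÷ 16.00 g/mol = 0.05794 mol
Smallest is O at 0.05794 mol; normalising gives C 3.995, H 5.993, O 1.000
≈ 4:6:1 → C4H6O
Empirical-formula mass = 70.09 g/mol
n = 138.1 / 70.09 = 1.97 ≈ 2
Molecular formula = (C4H6O)×2 = C8H12O2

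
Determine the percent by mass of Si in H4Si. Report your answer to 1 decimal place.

87.4%

Molar mass = 4(1.008) + 1(28.09) = 32.122 g/mol
Mass of Si per mole = 1 × 28.09 = 28.090 g
% Si = 28.090 / 32.122 × 100 = 87.4%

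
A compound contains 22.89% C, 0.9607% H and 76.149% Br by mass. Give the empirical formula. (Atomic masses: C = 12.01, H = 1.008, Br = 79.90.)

Assume 100 g: 22.89 g C, 0.9607 g H, 76.149 g Br.
Moles — C: 22.89 / 12.01 = 1.906 mol; H: 0.9607 / 1.008 = 0.9531 mol; Br: 76.149 / 79.90 = 0.9531 mol
Smallest is Br at 0.9531 mol; normalising gives C 2.000, H 1.000, Br 1.000
≈ 2:1:1 → C2HBr

C2HBr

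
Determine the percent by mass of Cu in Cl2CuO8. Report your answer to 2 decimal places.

Molar mass = 2(35.45) + 1(63.55) + 8(16.00) = 262.450 g/mol
Mass of Cu per mole = 1 × 63.55 = 63.550 g
% Cu = 63.550 / 262.450 × 100 = 24.21%

24.21%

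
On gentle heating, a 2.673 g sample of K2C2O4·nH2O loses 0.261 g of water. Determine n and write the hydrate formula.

K2C2O4·H2O

Mass of anhydrous K2C2O4 = 2.673 − 0.261 = 2.412 g
mol H2O = 0.261 / 18.02 = 0.01448
Molar mass of K2C2O4 = 166.22 g/mol → mol K2C2O4 = 2.412 / 166.22 = 0.01451
n = 0.01448 / 0.01451 = 1.00 ≈ 1 → K2C2O4·H2O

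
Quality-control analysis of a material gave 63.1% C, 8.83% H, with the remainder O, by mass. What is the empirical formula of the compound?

Assume 100 g: 63.1 g C, 8.83 g H, 28.07 g O.
C: 63.1 g ÷ 12.01 g/mol = 5.254 mol
H: 8.83 g ÷ 1.008 g/mol = 8.76 mol
O: 28.07 g ÷ 16.00 g/mol = 1.754 mol
Ratios (÷ 1.754): C 2.995, H 4.993, O 1.000
≈ 3:5:1 → C3H5O

C3H5O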